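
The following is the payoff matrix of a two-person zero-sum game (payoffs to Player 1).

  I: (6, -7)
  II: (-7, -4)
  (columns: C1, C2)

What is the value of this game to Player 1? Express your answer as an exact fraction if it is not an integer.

-73/16

Row minima: I → -7, II → -7; maximin = -7.
Column maxima: C1 → 6, C2 → -4; minimax = -4.
-7 ≠ -4, so there is no saddle point; optimal play is mixed.
Let Player 1 play I with probability p. Expected payoff against C1: 6p + (-7)(1−p) = 13p − 7; against C2: (-7)p + (-4)(1−p) = −3p − 4.
Setting these equal: 13p − 7 = −3p − 4 ⇒ 16p = 3 ⇒ p = 3/16, and the value is (13)·(3/16) − 7 = -73/16.
For Player 2: with q = P(C1), equating I's and II's payoffs gives 13q − 7 = −3q − 4 ⇒ q = 3/16.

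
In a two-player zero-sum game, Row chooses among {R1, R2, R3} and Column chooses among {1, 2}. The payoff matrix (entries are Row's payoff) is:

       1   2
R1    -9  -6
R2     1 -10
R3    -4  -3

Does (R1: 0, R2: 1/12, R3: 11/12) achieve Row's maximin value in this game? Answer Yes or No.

Against 1 this mix gives (1/12)·1 + (11/12)·(-4) = -43/12.
Against 2 this mix gives (1/12)·(-10) + (11/12)·(-3) = -43/12.
All of Column's active replies (1, 2) yield -43/12, and no column does worse for Row. The mix makes Column indifferent and guarantees -43/12, so it is optimal.

Yes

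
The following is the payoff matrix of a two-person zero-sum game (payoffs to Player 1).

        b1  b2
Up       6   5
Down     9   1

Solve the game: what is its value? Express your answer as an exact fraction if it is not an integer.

5

Row minima: Up → 5, Down → 1; maximin = 5.
Column maxima: b1 → 9, b2 → 5; minimax = 5.
Since maximin = minimax = 5, there is a saddle point and the value is 5.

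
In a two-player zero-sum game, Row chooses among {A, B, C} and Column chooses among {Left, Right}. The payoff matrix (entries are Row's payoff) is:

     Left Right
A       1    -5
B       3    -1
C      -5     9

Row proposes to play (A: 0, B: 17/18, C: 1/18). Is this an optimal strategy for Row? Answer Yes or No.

No

Against Left this mix gives (17/18)·3 + (1/18)·(-5) = 23/9.
Against Right this mix gives (17/18)·(-1) + (1/18)·9 = -4/9.
Column will play Right, holding Row to -4/9. Shifting weight toward the row that does better against Right would raise this floor (the equalizing mix achieves 11/9 against both Right and Left), so the proposed strategy is not optimal.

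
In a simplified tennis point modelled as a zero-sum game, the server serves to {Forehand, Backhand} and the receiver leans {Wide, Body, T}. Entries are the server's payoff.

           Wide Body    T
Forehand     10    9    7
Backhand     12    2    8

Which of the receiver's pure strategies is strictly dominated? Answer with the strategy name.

Wide

Body holds the server's payoff strictly below Wide in every row: 9 < 10, 2 < 12.
So Wide is strictly dominated for the receiver.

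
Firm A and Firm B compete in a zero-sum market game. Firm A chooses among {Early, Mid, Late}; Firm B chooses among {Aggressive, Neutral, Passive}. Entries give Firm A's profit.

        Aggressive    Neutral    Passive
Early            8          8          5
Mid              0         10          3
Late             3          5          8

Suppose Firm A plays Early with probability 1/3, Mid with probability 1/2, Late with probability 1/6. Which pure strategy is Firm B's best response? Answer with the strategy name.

Aggressive

If Firm B plays Aggressive, Firm A's expected payoff is (1/3)·8 + (1/2)·0 + (1/6)·3 = 19/6.
If Firm B plays Neutral, Firm A's expected payoff is (1/3)·8 + (1/2)·10 + (1/6)·5 = 17/2.
If Firm B plays Passive, Firm A's expected payoff is (1/3)·5 + (1/2)·3 + (1/6)·8 = 9/2.
Firm B minimizes Firm A's payoff; the smallest is 19/6, so the best response is Aggressive.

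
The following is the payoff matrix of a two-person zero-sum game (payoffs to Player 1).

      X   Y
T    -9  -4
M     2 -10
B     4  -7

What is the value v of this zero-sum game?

Row minima: T → -9, M → -10, B → -7; maximin = -7.
Column maxima: X → 4, Y → -4; minimax = -4.
-7 ≠ -4, so there is no saddle point; optimal play is mixed.
M is strictly dominated by B, so Player 1 never plays it.
On the remaining 2×2 (T, B vs X, Y):
Let Player 1 play T with probability p. Expected payoff against X: (-9)p + 4(1−p) = −13p + 4; against Y: (-4)p + (-7)(1−p) = 3p − 7.
Setting these equal: −13p + 4 = 3p − 7 ⇒ −16p = -11 ⇒ p = 11/16, and the value is (-13)·(11/16) + 4 = -79/16.
For Player 2: with q = P(X), equating T's and B's payoffs gives −5q − 4 = 11q − 7 ⇒ q = 3/16.

-79/16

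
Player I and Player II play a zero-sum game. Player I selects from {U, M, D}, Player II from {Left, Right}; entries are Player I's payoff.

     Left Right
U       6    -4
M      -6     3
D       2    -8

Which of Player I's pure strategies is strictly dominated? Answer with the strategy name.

D

U gives a strictly higher payoff than D against every column: 6 > 2, -4 > -8.
So D is strictly dominated and Player I never plays it.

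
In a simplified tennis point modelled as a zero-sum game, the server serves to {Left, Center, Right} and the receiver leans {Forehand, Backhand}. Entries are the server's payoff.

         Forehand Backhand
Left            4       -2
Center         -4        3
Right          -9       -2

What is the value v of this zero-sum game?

4/13

Row minima: Left → -2, Center → -4, Right → -9; maximin = -2.
Column maxima: Forehand → 4, Backhand → 3; minimax = 3.
-2 ≠ 3, so there is no saddle point; optimal play is mixed.
Right is strictly dominated by Center, so the server never plays it.
On the remaining 2×2 (Left, Center vs Forehand, Backhand):
Let the server play Left with probability p. Expected payoff against Forehand: 4p + (-4)(1−p) = 8p − 4; against Backhand: (-2)p + 3(1−p) = −5p + 3.
Setting these equal: 8p − 4 = −5p + 3 ⇒ 13p = 7 ⇒ p = 7/13, and the value is (8)·(7/13) − 4 = 4/13.
For the receiver: with q = P(Forehand), equating Left's and Center's payoffs gives 6q − 2 = −7q + 3 ⇒ q = 5/13.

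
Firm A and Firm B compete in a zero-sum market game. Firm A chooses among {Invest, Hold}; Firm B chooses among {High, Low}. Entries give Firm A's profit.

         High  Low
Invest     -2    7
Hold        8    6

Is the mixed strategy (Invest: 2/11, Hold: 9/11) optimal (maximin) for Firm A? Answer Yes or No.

Against High this mix gives (2/11)·(-2) + (9/11)·8 = 68/11.
Against Low this mix gives (2/11)·7 + (9/11)·6 = 68/11.
All of Firm B's active replies (High, Low) yield 68/11, and no column does worse for Firm A. The mix makes Firm B indifferent and guarantees 68/11, so it is optimal.

Yes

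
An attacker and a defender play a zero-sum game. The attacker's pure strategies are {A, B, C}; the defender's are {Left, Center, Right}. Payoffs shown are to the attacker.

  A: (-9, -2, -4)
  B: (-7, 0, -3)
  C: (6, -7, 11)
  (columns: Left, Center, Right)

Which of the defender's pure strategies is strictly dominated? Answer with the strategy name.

Left holds the attacker's payoff strictly below Right in every row: -9 < -4, -7 < -3, 6 < 11.
So Right is strictly dominated for the defender.

Right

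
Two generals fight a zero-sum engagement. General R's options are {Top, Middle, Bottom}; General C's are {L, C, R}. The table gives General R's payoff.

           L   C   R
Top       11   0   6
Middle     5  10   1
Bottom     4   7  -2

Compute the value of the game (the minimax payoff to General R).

4

Row minima: Top → 0, Middle → 1, Bottom → -2; maximin = 1.
Column maxima: L → 11, C → 10, R → 6; minimax = 6.
1 ≠ 6, so there is no saddle point; optimal play is mixed.
Bottom is strictly dominated by Middle, so General R never plays it.
L is strictly dominated by R (it gives General R strictly more in every row), so General C never plays it.
On the remaining 2×2 (Top, Middle vs C, R):
Let General R play Top with probability p. Expected payoff against C: 0p + 10(1−p) = −10p + 10; against R: 6p + 1(1−p) = 5p + 1.
Setting these equal: −10p + 10 = 5p + 1 ⇒ −15p = -9 ⇒ p = 3/5, and the value is (-10)·(3/5) + 10 = 4.
For General C: with q = P(C), equating Top's and Middle's payoffs gives −6q + 6 = 9q + 1 ⇒ q = 1/3.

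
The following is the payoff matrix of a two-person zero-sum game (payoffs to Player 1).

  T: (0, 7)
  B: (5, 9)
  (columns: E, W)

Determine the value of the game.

5

Row minima: T → 0, B → 5; maximin = 5.
Column maxima: E → 5, W → 9; minimax = 5.
Since maximin = minimax = 5, there is a saddle point and the value is 5.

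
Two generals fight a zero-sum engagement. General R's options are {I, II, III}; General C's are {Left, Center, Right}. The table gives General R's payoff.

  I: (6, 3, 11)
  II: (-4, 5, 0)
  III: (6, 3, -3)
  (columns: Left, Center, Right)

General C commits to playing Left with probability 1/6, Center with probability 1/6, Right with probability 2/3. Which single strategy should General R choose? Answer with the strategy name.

I

Expected payoff of I: (1/6)·6 + (1/6)·3 + (2/3)·11 = 53/6.
Expected payoff of II: (1/6)·(-4) + (1/6)·5 + (2/3)·0 = 1/6.
Expected payoff of III: (1/6)·6 + (1/6)·3 + (2/3)·(-3) = -1/2.
The largest is 53/6, so General R's best response is I.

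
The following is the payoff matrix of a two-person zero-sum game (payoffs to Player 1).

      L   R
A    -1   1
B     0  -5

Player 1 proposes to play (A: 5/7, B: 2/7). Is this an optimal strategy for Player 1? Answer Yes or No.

Against L this mix gives (5/7)·(-1) + (2/7)·0 = -5/7.
Against R this mix gives (5/7)·1 + (2/7)·(-5) = -5/7.
All of Player 2's active replies (L, R) yield -5/7, and no column does worse for Player 1. The mix makes Player 2 indifferent and guarantees -5/7, so it is optimal.

Yes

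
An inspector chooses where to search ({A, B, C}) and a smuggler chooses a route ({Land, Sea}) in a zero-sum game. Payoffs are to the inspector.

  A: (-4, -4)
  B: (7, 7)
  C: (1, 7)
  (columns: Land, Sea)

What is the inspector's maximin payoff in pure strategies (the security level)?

7

Row minima: A → -4, B → 7, C → 1.
The best of these is 7.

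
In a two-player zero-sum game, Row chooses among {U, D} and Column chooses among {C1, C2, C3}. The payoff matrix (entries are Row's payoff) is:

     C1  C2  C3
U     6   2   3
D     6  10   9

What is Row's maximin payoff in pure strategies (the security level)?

Row minima: U → 2, D → 6.
The best of these is 6.

6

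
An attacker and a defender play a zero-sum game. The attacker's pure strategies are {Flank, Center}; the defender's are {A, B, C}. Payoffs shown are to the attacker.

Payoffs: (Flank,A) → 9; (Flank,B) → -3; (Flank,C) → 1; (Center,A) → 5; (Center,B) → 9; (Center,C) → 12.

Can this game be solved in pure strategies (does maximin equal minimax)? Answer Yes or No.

Row minima: Flank → -3, Center → 5; maximin = 5.
Column maxima: A → 9, B → 9, C → 12; minimax = 9.
5 ≠ 9, so no pure-strategy equilibrium exists.

No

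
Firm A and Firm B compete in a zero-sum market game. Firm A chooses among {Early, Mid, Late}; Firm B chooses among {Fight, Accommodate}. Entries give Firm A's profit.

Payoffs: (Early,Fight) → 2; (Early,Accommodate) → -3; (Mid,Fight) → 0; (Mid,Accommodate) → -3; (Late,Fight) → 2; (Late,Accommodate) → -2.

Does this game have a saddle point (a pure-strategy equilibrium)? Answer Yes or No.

Yes

Row minima: Early → -3, Mid → -3, Late → -2; maximin = -2.
Column maxima: Fight → 2, Accommodate → -2; minimax = -2.
maximin = minimax = -2, so a saddle point exists.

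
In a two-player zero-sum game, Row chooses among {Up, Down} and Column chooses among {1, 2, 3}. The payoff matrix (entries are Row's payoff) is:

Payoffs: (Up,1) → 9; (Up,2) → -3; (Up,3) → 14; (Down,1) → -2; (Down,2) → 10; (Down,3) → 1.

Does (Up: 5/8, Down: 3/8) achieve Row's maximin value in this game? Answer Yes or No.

No

Against 1 this mix gives (5/8)·9 + (3/8)·(-2) = 39/8.
Against 2 this mix gives (5/8)·(-3) + (3/8)·10 = 15/8.
Against 3 this mix gives (5/8)·14 + (3/8)·1 = 73/8.
Column will play 2, holding Row to 15/8. Shifting weight toward the row that does better against 2 would raise this floor (the equalizing mix achieves 7/2 against both 2 and 1), so the proposed strategy is not optimal.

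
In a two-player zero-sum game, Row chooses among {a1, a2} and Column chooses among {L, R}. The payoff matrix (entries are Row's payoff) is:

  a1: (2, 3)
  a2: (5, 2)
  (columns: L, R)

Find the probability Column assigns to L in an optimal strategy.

1/4

Row minima: a1 → 2, a2 → 2; maximin = 2.
Column maxima: L → 5, R → 3; minimax = 3.
2 ≠ 3, so there is no saddle point; optimal play is mixed.
Let Row play a1 with probability p. Expected payoff against L: 2p + 5(1−p) = −3p + 5; against R: 3p + 2(1−p) = p + 2.
Setting these equal: −3p + 5 = p + 2 ⇒ −4p = -3 ⇒ p = 3/4, and the value is (-3)·(3/4) + 5 = 11/4.
For Column: with q = P(L), equating a1's and a2's payoffs gives −q + 3 = 3q + 2 ⇒ q = 1/4.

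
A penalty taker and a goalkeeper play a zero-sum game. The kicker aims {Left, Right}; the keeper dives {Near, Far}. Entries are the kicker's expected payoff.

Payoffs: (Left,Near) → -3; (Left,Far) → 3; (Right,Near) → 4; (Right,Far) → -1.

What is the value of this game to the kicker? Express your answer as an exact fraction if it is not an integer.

Row minima: Left → -3, Right → -1; maximin = -1.
Column maxima: Near → 4, Far → 3; minimax = 3.
-1 ≠ 3, so there is no saddle point; optimal play is mixed.
Let the kicker play Left with probability p. Expected payoff against Near: (-3)p + 4(1−p) = −7p + 4; against Far: 3p + (-1)(1−p) = 4p − 1.
Setting these equal: −7p + 4 = 4p − 1 ⇒ −11p = -5 ⇒ p = 5/11, and the value is (-7)·(5/11) + 4 = 9/11.
For the keeper: with q = P(Near), equating Left's and Right's payoffs gives −6q + 3 = 5q − 1 ⇒ q = 4/11.

9/11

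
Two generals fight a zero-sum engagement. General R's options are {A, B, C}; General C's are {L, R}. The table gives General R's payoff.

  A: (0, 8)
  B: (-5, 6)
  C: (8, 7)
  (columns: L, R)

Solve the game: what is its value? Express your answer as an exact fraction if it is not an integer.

64/9

Row minima: A → 0, B → -5, C → 7; maximin = 7.
Column maxima: L → 8, R → 8; minimax = 8.
7 ≠ 8, so there is no saddle point; optimal play is mixed.
B is strictly dominated by A, so General R never plays it.
On the remaining 2×2 (A, C vs L, R):
Let General R play A with probability p. Expected payoff against L: 0p + 8(1−p) = −8p + 8; against R: 8p + 7(1−p) = p + 7.
Setting these equal: −8p + 8 = p + 7 ⇒ −9p = -1 ⇒ p = 1/9, and the value is (-8)·(1/9) + 8 = 64/9.
For General C: with q = P(L), equating A's and C's payoffs gives −8q + 8 = q + 7 ⇒ q = 1/9.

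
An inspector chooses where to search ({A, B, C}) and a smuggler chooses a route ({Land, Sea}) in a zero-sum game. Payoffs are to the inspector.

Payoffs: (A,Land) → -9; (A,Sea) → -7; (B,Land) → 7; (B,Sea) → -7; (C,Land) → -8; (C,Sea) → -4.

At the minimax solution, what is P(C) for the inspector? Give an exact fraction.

7/9

Row minima: A → -9, B → -7, C → -8; maximin = -7.
Column maxima: Land → 7, Sea → -4; minimax = -4.
-7 ≠ -4, so there is no saddle point; optimal play is mixed.
A is strictly dominated by C, so the inspector never plays it.
On the remaining 2×2 (B, C vs Land, Sea):
Let the inspector play B with probability p. Expected payoff against Land: 7p + (-8)(1−p) = 15p − 8; against Sea: (-7)p + (-4)(1−p) = −3p − 4.
Setting these equal: 15p − 8 = −3p − 4 ⇒ 18p = 4 ⇒ p = 2/9, and the value is (15)·(2/9) − 8 = -14/3.
For the smuggler: with q = P(Land), equating B's and C's payoffs gives 14q − 7 = −4q − 4 ⇒ q = 1/6.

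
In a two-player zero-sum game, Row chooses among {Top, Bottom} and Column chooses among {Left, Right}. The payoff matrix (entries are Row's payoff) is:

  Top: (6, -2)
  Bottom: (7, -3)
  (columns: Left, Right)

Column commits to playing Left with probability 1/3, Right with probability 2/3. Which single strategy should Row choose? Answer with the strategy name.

Top

Expected payoff of Top: (1/3)·6 + (2/3)·(-2) = 2/3.
Expected payoff of Bottom: (1/3)·7 + (2/3)·(-3) = 1/3.
The largest is 2/3, so Row's best response is Top.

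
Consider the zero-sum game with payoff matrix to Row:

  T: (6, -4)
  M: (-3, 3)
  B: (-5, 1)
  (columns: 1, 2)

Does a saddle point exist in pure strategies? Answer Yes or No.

Row minima: T → -4, M → -3, B → -5; maximin = -3.
Column maxima: 1 → 6, 2 → 3; minimax = 3.
-3 ≠ 3, so no pure-strategy equilibrium exists.

No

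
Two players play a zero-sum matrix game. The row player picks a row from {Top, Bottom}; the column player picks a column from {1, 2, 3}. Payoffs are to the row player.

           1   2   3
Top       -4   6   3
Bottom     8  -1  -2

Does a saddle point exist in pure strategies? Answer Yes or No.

Row minima: Top → -4, Bottom → -2; maximin = -2.
Column maxima: 1 → 8, 2 → 6, 3 → 3; minimax = 3.
-2 ≠ 3, so no pure-strategy equilibrium exists.

No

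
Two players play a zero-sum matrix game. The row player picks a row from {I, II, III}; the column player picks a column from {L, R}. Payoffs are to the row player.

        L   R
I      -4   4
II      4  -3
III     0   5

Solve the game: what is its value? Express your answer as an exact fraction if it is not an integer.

Row minima: I → -4, II → -3, III → 0; maximin = 0.
Column maxima: L → 4, R → 5; minimax = 4.
0 ≠ 4, so there is no saddle point; optimal play is mixed.
I is strictly dominated by III, so the row player never plays it.
On the remaining 2×2 (II, III vs L, R):
Let the row player play II with probability p. Expected payoff against L: 4p + 0(1−p) = 4p; against R: (-3)p + 5(1−p) = −8p + 5.
Setting these equal: 4p = −8p + 5 ⇒ 12p = 5 ⇒ p = 5/12, and the value is (4)·(5/12) = 5/3.
For the column player: with q = P(L), equating II's and III's payoffs gives 7q − 3 = −5q + 5 ⇒ q = 2/3.

5/3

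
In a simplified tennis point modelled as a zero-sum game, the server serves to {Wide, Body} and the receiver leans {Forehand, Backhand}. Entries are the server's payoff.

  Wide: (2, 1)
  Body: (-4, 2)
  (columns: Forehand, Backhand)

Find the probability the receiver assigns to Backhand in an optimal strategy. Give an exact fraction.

Row minima: Wide → 1, Body → -4; maximin = 1.
Column maxima: Forehand → 2, Backhand → 2; minimax = 2.
1 ≠ 2, so there is no saddle point; optimal play is mixed.
Let the server play Wide with probability p. Expected payoff against Forehand: 2p + (-4)(1−p) = 6p − 4; against Backhand: 1p + 2(1−p) = −p + 2.
Setting these equal: 6p − 4 = −p + 2 ⇒ 7p = 6 ⇒ p = 6/7, and the value is (6)·(6/7) − 4 = 8/7.
For the receiver: with q = P(Forehand), equating Wide's and Body's payoffs gives q + 1 = −6q + 2 ⇒ q = 1/7.

6/7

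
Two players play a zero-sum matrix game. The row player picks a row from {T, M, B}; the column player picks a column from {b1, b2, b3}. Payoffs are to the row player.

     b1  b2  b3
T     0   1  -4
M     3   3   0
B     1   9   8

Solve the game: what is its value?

Row minima: T → -4, M → 0, B → 1; maximin = 1.
Column maxima: b1 → 3, b2 → 9, b3 → 8; minimax = 3.
1 ≠ 3, so there is no saddle point; optimal play is mixed.
T is strictly dominated by M, so the row player never plays it.
b2 is strictly dominated by b3 (it gives the row player strictly more in every row), so the column player never plays it.
On the remaining 2×2 (M, B vs b1, b3):
Let the row player play M with probability p. Expected payoff against b1: 3p + 1(1−p) = 2p + 1; against b3: 0p + 8(1−p) = −8p + 8.
Setting these equal: 2p + 1 = −8p + 8 ⇒ 10p = 7 ⇒ p = 7/10, and the value is (2)·(7/10) + 1 = 12/5.
For the column player: with q = P(b1), equating M's and B's payoffs gives 3q = −7q + 8 ⇒ q = 4/5.

12/5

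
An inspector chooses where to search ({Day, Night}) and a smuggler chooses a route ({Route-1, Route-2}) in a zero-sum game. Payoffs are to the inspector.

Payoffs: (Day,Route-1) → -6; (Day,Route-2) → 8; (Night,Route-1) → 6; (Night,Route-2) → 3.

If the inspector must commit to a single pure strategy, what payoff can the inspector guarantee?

3

Row minima: Day → -6, Night → 3.
The best of these is 3.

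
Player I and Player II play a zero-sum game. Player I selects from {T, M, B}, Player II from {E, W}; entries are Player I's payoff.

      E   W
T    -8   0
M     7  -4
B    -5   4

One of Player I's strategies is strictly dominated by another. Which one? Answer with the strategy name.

T

B gives a strictly higher payoff than T against every column: -5 > -8, 4 > 0.
So T is strictly dominated and Player I never plays it.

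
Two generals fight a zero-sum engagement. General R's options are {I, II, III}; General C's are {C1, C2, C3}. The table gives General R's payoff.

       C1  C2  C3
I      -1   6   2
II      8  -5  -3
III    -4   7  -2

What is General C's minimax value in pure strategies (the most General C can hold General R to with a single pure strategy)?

2

Column maxima: C1 → 8, C2 → 7, C3 → 2.
The smallest of these is 2.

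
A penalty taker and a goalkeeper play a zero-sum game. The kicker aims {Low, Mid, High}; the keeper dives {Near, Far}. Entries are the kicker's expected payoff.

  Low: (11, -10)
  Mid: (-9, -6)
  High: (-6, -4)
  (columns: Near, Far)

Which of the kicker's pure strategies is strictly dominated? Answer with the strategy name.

Mid

High gives a strictly higher payoff than Mid against every column: -6 > -9, -4 > -6.
So Mid is strictly dominated and the kicker never plays it.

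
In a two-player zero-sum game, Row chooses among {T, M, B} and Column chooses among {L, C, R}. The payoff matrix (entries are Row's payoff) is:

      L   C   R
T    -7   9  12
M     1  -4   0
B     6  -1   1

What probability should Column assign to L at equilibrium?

Row minima: T → -7, M → -4, B → -1; maximin = -1.
Column maxima: L → 6, C → 9, R → 12; minimax = 6.
-1 ≠ 6, so there is no saddle point; optimal play is mixed.
M is strictly dominated by B, so Row never plays it.
R is strictly dominated by C (it gives Row strictly more in every row), so Column never plays it.
On the remaining 2×2 (T, B vs L, C):
Let Row play T with probability p. Expected payoff against L: (-7)p + 6(1−p) = −13p + 6; against C: 9p + (-1)(1−p) = 10p − 1.
Setting these equal: −13p + 6 = 10p − 1 ⇒ −23p = -7 ⇒ p = 7/23, and the value is (-13)·(7/23) + 6 = 47/23.
For Column: with q = P(L), equating T's and B's payoffs gives −16q + 9 = 7q − 1 ⇒ q = 10/23.

10/23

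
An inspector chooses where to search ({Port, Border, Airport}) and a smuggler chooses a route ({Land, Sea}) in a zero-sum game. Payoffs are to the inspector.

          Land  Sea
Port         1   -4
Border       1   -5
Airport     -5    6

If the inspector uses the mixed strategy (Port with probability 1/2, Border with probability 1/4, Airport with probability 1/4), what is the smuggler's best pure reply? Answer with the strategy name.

If the smuggler plays Land, the inspector's expected payoff is (1/2)·1 + (1/4)·1 + (1/4)·(-5) = -1/2.
If the smuggler plays Sea, the inspector's expected payoff is (1/2)·(-4) + (1/4)·(-5) + (1/4)·6 = -7/4.
The smuggler minimizes the inspector's payoff; the smallest is -7/4, so the best response is Sea.

Sea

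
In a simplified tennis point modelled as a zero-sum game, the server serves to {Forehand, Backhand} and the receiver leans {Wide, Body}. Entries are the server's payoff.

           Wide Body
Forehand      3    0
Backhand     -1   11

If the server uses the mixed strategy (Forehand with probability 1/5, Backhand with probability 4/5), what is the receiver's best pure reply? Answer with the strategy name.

Wide

If the receiver plays Wide, the server's expected payoff is (1/5)·3 + (4/5)·(-1) = -1/5.
If the receiver plays Body, the server's expected payoff is (1/5)·0 + (4/5)·11 = 44/5.
The receiver minimizes the server's payoff; the smallest is -1/5, so the best response is Wide.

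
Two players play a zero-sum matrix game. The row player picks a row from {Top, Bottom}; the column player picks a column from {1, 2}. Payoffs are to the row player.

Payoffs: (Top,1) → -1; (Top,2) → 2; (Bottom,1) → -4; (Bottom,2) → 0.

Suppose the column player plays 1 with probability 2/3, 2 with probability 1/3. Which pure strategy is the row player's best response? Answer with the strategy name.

Top

Expected payoff of Top: (2/3)·(-1) + (1/3)·2 = 0.
Expected payoff of Bottom: (2/3)·(-4) + (1/3)·0 = -8/3.
The largest is 0, so the row player's best response is Top.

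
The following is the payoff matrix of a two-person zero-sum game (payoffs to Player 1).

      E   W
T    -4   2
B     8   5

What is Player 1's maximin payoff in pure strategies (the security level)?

5

Row minima: T → -4, B → 5.
The best of these is 5.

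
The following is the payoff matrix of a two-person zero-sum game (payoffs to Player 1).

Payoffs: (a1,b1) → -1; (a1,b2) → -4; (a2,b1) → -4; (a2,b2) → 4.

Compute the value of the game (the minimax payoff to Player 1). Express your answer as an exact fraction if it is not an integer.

Row minima: a1 → -4, a2 → -4; maximin = -4.
Column maxima: b1 → -1, b2 → 4; minimax = -1.
-4 ≠ -1, so there is no saddle point; optimal play is mixed.
Let Player 1 play a1 with probability p. Expected payoff against b1: (-1)p + (-4)(1−p) = 3p − 4; against b2: (-4)p + 4(1−p) = −8p + 4.
Setting these equal: 3p − 4 = −8p + 4 ⇒ 11p = 8 ⇒ p = 8/11, and the value is (3)·(8/11) − 4 = -20/11.
For Player 2: with q = P(b1), equating a1's and a2's payoffs gives 3q − 4 = −8q + 4 ⇒ q = 8/11.

-20/11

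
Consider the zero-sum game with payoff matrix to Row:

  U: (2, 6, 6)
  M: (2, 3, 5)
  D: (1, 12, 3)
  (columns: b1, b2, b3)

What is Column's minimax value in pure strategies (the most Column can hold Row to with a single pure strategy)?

Column maxima: b1 → 2, b2 → 12, b3 → 6.
The smallest of these is 2.

2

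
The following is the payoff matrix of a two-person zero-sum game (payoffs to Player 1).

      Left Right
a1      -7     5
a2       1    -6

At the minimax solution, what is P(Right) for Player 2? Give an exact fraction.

Row minima: a1 → -7, a2 → -6; maximin = -6.
Column maxima: Left → 1, Right → 5; minimax = 1.
-6 ≠ 1, so there is no saddle point; optimal play is mixed.
Let Player 1 play a1 with probability p. Expected payoff against Left: (-7)p + 1(1−p) = −8p + 1; against Right: 5p + (-6)(1−p) = 11p − 6.
Setting these equal: −8p + 1 = 11p − 6 ⇒ −19p = -7 ⇒ p = 7/19, and the value is (-8)·(7/19) + 1 = -37/19.
For Player 2: with q = P(Left), equating a1's and a2's payoffs gives −12q + 5 = 7q − 6 ⇒ q = 11/19.

8/19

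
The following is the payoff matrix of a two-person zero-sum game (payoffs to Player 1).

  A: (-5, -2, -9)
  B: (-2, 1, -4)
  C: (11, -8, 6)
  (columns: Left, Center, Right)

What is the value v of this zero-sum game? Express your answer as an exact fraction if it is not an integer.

Row minima: A → -9, B → -4, C → -8; maximin = -4.
Column maxima: Left → 11, Center → 1, Right → 6; minimax = 1.
-4 ≠ 1, so there is no saddle point; optimal play is mixed.
A is strictly dominated by B, so Player 1 never plays it.
Left is strictly dominated by Right (it gives Player 1 strictly more in every row), so Player 2 never plays it.
On the remaining 2×2 (B, C vs Center, Right):
Let Player 1 play B with probability p. Expected payoff against Center: 1p + (-8)(1−p) = 9p − 8; against Right: (-4)p + 6(1−p) = −10p + 6.
Setting these equal: 9p − 8 = −10p + 6 ⇒ 19p = 14 ⇒ p = 14/19, and the value is (9)·(14/19) − 8 = -26/19.
For Player 2: with q = P(Center), equating B's and C's payoffs gives 5q − 4 = −14q + 6 ⇒ q = 10/19.

-26/19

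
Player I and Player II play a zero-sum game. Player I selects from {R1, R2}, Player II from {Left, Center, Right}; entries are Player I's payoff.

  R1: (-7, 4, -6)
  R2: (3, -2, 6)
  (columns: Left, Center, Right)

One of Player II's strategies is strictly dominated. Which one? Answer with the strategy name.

Right

Left holds Player I's payoff strictly below Right in every row: -7 < -6, 3 < 6.
So Right is strictly dominated for Player II.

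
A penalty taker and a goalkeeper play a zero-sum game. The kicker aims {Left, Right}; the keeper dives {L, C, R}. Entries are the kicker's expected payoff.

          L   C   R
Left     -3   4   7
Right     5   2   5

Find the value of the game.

13/5

Row minima: Left → -3, Right → 2; maximin = 2.
Column maxima: L → 5, C → 4, R → 7; minimax = 4.
2 ≠ 4, so there is no saddle point; optimal play is mixed.
R is strictly dominated by C (it gives the kicker strictly more in every row), so the keeper never plays it.
On the remaining 2×2 (Left, Right vs L, C):
Let the kicker play Left with probability p. Expected payoff against L: (-3)p + 5(1−p) = −8p + 5; against C: 4p + 2(1−p) = 2p + 2.
Setting these equal: −8p + 5 = 2p + 2 ⇒ −10p = -3 ⇒ p = 3/10, and the value is (-8)·(3/10) + 5 = 13/5.
For the keeper: with q = P(L), equating Left's and Right's payoffs gives −7q + 4 = 3q + 2 ⇒ q = 1/5.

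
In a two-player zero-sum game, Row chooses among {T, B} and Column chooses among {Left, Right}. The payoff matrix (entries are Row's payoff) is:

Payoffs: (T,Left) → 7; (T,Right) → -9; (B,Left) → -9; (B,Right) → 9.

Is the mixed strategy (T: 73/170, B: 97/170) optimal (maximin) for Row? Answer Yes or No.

No

Against Left this mix gives (73/170)·7 + (97/170)·(-9) = -181/85.
Against Right this mix gives (73/170)·(-9) + (97/170)·9 = 108/85.
Column will play Left, holding Row to -181/85. Shifting weight toward the row that does better against Left would raise this floor (the equalizing mix achieves -9/17 against both Left and Right), so the proposed strategy is not optimal.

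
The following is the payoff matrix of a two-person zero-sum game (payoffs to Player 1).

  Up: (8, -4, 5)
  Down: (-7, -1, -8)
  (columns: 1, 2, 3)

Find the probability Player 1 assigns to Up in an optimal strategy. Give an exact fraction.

Row minima: Up → -4, Down → -8; maximin = -4.
Column maxima: 1 → 8, 2 → -1, 3 → 5; minimax = -1.
-4 ≠ -1, so there is no saddle point; optimal play is mixed.
1 is strictly dominated by 3 (it gives Player 1 strictly more in every row), so Player 2 never plays it.
On the remaining 2×2 (Up, Down vs 2, 3):
Let Player 1 play Up with probability p. Expected payoff against 2: (-4)p + (-1)(1−p) = −3p − 1; against 3: 5p + (-8)(1−p) = 13p − 8.
Setting these equal: −3p − 1 = 13p − 8 ⇒ −16p = -7 ⇒ p = 7/16, and the value is (-3)·(7/16) − 1 = -37/16.
For Player 2: with q = P(2), equating Up's and Down's payoffs gives −9q + 5 = 7q − 8 ⇒ q = 13/16.

7/16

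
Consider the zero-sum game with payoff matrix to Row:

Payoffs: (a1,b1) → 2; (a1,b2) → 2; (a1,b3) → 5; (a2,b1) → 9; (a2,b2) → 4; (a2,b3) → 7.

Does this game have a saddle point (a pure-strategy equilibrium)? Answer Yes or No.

Yes

Row minima: a1 → 2, a2 → 4; maximin = 4.
Column maxima: b1 → 9, b2 → 4, b3 → 7; minimax = 4.
maximin = minimax = 4, so a saddle point exists.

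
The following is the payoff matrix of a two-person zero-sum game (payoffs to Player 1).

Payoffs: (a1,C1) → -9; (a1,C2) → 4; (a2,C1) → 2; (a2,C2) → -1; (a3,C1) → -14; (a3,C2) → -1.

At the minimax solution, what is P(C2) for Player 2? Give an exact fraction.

11/16

Row minima: a1 → -9, a2 → -1, a3 → -14; maximin = -1.
Column maxima: C1 → 2, C2 → 4; minimax = 2.
-1 ≠ 2, so there is no saddle point; optimal play is mixed.
a3 is strictly dominated by a1, so Player 1 never plays it.
On the remaining 2×2 (a1, a2 vs C1, C2):
Let Player 1 play a1 with probability p. Expected payoff against C1: (-9)p + 2(1−p) = −11p + 2; against C2: 4p + (-1)(1−p) = 5p − 1.
Setting these equal: −11p + 2 = 5p − 1 ⇒ −16p = -3 ⇒ p = 3/16, and the value is (-11)·(3/16) + 2 = -1/16.
For Player 2: with q = P(C1), equating a1's and a2's payoffs gives −13q + 4 = 3q − 1 ⇒ q = 5/16.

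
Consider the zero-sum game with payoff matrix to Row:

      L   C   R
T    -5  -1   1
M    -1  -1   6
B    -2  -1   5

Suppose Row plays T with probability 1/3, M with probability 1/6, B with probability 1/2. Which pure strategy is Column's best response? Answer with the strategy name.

If Column plays L, Row's expected payoff is (1/3)·(-5) + (1/6)·(-1) + (1/2)·(-2) = -17/6.
If Column plays C, Row's expected payoff is (1/3)·(-1) + (1/6)·(-1) + (1/2)·(-1) = -1.
If Column plays R, Row's expected payoff is (1/3)·1 + (1/6)·6 + (1/2)·5 = 23/6.
Column minimizes Row's payoff; the smallest is -17/6, so the best response is L.

L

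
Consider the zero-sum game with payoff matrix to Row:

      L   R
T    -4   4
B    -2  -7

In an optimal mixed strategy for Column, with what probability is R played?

Row minima: T → -4, B → -7; maximin = -4.
Column maxima: L → -2, R → 4; minimax = -2.
-4 ≠ -2, so there is no saddle point; optimal play is mixed.
Let Row play T with probability p. Expected payoff against L: (-4)p + (-2)(1−p) = −2p − 2; against R: 4p + (-7)(1−p) = 11p − 7.
Setting these equal: −2p − 2 = 11p − 7 ⇒ −13p = -5 ⇒ p = 5/13, and the value is (-2)·(5/13) − 2 = -36/13.
For Column: with q = P(L), equating T's and B's payoffs gives −8q + 4 = 5q − 7 ⇒ q = 11/13.

2/13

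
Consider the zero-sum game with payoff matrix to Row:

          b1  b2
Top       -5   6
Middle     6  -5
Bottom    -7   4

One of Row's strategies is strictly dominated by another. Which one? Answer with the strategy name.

Top gives a strictly higher payoff than Bottom against every column: -5 > -7, 6 > 4.
So Bottom is strictly dominated and Row never plays it.

Bottom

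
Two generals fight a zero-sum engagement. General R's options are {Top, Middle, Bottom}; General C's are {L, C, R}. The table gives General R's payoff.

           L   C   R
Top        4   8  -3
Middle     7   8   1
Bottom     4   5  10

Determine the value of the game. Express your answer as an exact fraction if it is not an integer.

11/2

Row minima: Top → -3, Middle → 1, Bottom → 4; maximin = 4.
Column maxima: L → 7, C → 8, R → 10; minimax = 7.
4 ≠ 7, so there is no saddle point; optimal play is mixed.
C is strictly dominated by L (it gives General R strictly more in every row), so General C never plays it.
With C eliminated, Top is strictly dominated by Middle (Middle gives General R strictly more in every remaining column), so General R never plays it.
On the remaining 2×2 (Middle, Bottom vs L, R):
Let General R play Middle with probability p. Expected payoff against L: 7p + 4(1−p) = 3p + 4; against R: 1p + 10(1−p) = −9p + 10.
Setting these equal: 3p + 4 = −9p + 10 ⇒ 12p = 6 ⇒ p = 1/2, and the value is (3)·(1/2) + 4 = 11/2.
For General C: with q = P(L), equating Middle's and Bottom's payoffs gives 6q + 1 = −6q + 10 ⇒ q = 3/4.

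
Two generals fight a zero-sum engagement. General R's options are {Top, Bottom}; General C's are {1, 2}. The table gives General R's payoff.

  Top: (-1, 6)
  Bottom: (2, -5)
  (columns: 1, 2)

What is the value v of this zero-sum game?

Row minima: Top → -1, Bottom → -5; maximin = -1.
Column maxima: 1 → 2, 2 → 6; minimax = 2.
-1 ≠ 2, so there is no saddle point; optimal play is mixed.
Let General R play Top with probability p. Expected payoff against 1: (-1)p + 2(1−p) = −3p + 2; against 2: 6p + (-5)(1−p) = 11p − 5.
Setting these equal: −3p + 2 = 11p − 5 ⇒ −14p = -7 ⇒ p = 1/2, and the value is (-3)·(1/2) + 2 = 1/2.
For General C: with q = P(1), equating Top's and Bottom's payoffs gives −7q + 6 = 7q − 5 ⇒ q = 11/14.

1/2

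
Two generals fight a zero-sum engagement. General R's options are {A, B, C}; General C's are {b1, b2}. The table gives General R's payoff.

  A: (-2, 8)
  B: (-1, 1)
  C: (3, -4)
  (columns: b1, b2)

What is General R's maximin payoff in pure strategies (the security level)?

-1

Row minima: A → -2, B → -1, C → -4.
The best of these is -1.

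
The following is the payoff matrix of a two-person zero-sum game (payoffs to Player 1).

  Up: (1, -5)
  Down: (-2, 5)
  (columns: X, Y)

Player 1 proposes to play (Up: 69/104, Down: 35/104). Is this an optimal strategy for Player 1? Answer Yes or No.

Against X this mix gives (69/104)·1 + (35/104)·(-2) = -1/104.
Against Y this mix gives (69/104)·(-5) + (35/104)·5 = -85/52.
Player 2 will play Y, holding Player 1 to -85/52. Shifting weight toward the row that does better against Y would raise this floor (the equalizing mix achieves -5/13 against both Y and X), so the proposed strategy is not optimal.

No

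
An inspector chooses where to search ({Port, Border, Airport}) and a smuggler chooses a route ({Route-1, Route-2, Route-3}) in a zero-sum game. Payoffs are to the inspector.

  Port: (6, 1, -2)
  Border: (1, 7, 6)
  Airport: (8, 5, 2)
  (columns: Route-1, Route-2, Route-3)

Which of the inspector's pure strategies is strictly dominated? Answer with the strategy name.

Airport gives a strictly higher payoff than Port against every column: 8 > 6, 5 > 1, 2 > -2.
So Port is strictly dominated and the inspector never plays it.

Port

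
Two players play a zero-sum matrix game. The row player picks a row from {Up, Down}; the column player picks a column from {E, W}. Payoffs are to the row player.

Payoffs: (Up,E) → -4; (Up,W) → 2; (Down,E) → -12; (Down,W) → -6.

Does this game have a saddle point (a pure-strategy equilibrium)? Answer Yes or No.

Yes

Row minima: Up → -4, Down → -12; maximin = -4.
Column maxima: E → -4, W → 2; minimax = -4.
maximin = minimax = -4, so a saddle point exists.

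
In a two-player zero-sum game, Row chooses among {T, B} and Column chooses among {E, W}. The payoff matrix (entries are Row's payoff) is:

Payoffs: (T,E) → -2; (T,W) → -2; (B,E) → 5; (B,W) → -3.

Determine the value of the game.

Row minima: T → -2, B → -3; maximin = -2.
Column maxima: E → 5, W → -2; minimax = -2.
Since maximin = minimax = -2, there is a saddle point and the value is -2.

-2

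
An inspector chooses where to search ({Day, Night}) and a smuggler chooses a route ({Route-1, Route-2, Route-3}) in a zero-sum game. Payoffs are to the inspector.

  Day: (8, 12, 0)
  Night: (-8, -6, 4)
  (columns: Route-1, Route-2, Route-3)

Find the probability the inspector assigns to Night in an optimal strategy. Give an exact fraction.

Row minima: Day → 0, Night → -8; maximin = 0.
Column maxima: Route-1 → 8, Route-2 → 12, Route-3 → 4; minimax = 4.
0 ≠ 4, so there is no saddle point; optimal play is mixed.
Route-2 is strictly dominated by Route-1 (it gives the inspector strictly more in every row), so the smuggler never plays it.
On the remaining 2×2 (Day, Night vs Route-1, Route-3):
Let the inspector play Day with probability p. Expected payoff against Route-1: 8p + (-8)(1−p) = 16p − 8; against Route-3: 0p + 4(1−p) = −4p + 4.
Setting these equal: 16p − 8 = −4p + 4 ⇒ 20p = 12 ⇒ p = 3/5, and the value is (16)·(3/5) − 8 = 8/5.
For the smuggler: with q = P(Route-1), equating Day's and Night's payoffs gives 8q = −12q + 4 ⇒ q = 1/5.

2/5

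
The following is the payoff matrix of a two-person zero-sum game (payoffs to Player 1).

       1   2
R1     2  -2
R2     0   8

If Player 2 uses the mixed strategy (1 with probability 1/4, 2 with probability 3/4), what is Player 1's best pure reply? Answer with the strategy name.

R2

Expected payoff of R1: (1/4)·2 + (3/4)·(-2) = -1.
Expected payoff of R2: (1/4)·0 + (3/4)·8 = 6.
The largest is 6, so Player 1's best response is R2.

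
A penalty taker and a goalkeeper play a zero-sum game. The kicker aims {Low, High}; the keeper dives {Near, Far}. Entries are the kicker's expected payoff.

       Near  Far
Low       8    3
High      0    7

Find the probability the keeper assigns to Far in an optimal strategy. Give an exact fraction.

Row minima: Low → 3, High → 0; maximin = 3.
Column maxima: Near → 8, Far → 7; minimax = 7.
3 ≠ 7, so there is no saddle point; optimal play is mixed.
Let the kicker play Low with probability p. Expected payoff against Near: 8p + 0(1−p) = 8p; against Far: 3p + 7(1−p) = −4p + 7.
Setting these equal: 8p = −4p + 7 ⇒ 12p = 7 ⇒ p = 7/12, and the value is (8)·(7/12) = 14/3.
For the keeper: with q = P(Near), equating Low's and High's payoffs gives 5q + 3 = −7q + 7 ⇒ q = 1/3.

2/3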